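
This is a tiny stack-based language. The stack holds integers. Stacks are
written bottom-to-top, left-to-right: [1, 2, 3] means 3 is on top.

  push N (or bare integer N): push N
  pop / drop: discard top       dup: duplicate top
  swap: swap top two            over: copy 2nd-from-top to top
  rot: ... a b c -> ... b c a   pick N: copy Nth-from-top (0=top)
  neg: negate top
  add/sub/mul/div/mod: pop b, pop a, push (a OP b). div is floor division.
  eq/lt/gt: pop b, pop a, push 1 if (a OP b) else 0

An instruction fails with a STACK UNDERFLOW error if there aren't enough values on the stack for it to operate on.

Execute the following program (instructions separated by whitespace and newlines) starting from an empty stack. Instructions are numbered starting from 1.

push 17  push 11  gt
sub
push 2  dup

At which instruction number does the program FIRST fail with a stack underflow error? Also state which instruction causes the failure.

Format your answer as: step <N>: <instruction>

Answer: step 4: sub

Derivation:
Step 1 ('push 17'): stack = [17], depth = 1
Step 2 ('push 11'): stack = [17, 11], depth = 2
Step 3 ('gt'): stack = [1], depth = 1
Step 4 ('sub'): needs 2 value(s) but depth is 1 — STACK UNDERFLOW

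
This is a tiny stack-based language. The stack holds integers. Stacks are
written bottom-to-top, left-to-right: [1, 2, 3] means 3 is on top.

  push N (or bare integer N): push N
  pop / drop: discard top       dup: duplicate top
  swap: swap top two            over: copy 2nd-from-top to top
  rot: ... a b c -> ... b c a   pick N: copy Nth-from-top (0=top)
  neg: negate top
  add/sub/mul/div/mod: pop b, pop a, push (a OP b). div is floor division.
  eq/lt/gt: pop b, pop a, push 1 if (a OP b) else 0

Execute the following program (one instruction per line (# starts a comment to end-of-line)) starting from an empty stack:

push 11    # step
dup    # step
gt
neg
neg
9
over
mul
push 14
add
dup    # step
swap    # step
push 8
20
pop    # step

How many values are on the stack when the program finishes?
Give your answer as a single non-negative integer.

After 'push 11': stack = [11] (depth 1)
After 'dup': stack = [11, 11] (depth 2)
After 'gt': stack = [0] (depth 1)
After 'neg': stack = [0] (depth 1)
After 'neg': stack = [0] (depth 1)
After 'push 9': stack = [0, 9] (depth 2)
After 'over': stack = [0, 9, 0] (depth 3)
After 'mul': stack = [0, 0] (depth 2)
After 'push 14': stack = [0, 0, 14] (depth 3)
After 'add': stack = [0, 14] (depth 2)
After 'dup': stack = [0, 14, 14] (depth 3)
After 'swap': stack = [0, 14, 14] (depth 3)
After 'push 8': stack = [0, 14, 14, 8] (depth 4)
After 'push 20': stack = [0, 14, 14, 8, 20] (depth 5)
After 'pop': stack = [0, 14, 14, 8] (depth 4)

Answer: 4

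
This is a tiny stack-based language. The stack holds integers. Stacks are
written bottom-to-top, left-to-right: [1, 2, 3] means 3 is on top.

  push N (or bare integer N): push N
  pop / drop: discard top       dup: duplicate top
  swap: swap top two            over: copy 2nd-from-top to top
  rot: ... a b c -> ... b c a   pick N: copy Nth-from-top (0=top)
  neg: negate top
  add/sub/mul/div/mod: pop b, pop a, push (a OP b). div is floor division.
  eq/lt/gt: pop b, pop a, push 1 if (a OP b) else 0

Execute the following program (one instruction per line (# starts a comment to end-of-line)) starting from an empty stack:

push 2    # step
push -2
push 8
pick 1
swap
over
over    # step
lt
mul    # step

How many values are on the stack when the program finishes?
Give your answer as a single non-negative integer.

Answer: 4

Derivation:
After 'push 2': stack = [2] (depth 1)
After 'push -2': stack = [2, -2] (depth 2)
After 'push 8': stack = [2, -2, 8] (depth 3)
After 'pick 1': stack = [2, -2, 8, -2] (depth 4)
After 'swap': stack = [2, -2, -2, 8] (depth 4)
After 'over': stack = [2, -2, -2, 8, -2] (depth 5)
After 'over': stack = [2, -2, -2, 8, -2, 8] (depth 6)
After 'lt': stack = [2, -2, -2, 8, 1] (depth 5)
After 'mul': stack = [2, -2, -2, 8] (depth 4)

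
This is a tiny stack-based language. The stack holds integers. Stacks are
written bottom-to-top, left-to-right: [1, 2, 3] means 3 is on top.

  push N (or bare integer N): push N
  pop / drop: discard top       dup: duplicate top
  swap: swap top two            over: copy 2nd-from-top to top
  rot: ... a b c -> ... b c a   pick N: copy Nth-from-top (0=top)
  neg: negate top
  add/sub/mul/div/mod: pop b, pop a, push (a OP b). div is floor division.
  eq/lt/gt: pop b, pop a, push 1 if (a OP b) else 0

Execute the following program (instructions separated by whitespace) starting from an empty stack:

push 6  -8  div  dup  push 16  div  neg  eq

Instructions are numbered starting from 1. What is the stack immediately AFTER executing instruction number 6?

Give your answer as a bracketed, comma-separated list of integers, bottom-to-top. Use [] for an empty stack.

Answer: [-1, -1]

Derivation:
Step 1 ('push 6'): [6]
Step 2 ('-8'): [6, -8]
Step 3 ('div'): [-1]
Step 4 ('dup'): [-1, -1]
Step 5 ('push 16'): [-1, -1, 16]
Step 6 ('div'): [-1, -1]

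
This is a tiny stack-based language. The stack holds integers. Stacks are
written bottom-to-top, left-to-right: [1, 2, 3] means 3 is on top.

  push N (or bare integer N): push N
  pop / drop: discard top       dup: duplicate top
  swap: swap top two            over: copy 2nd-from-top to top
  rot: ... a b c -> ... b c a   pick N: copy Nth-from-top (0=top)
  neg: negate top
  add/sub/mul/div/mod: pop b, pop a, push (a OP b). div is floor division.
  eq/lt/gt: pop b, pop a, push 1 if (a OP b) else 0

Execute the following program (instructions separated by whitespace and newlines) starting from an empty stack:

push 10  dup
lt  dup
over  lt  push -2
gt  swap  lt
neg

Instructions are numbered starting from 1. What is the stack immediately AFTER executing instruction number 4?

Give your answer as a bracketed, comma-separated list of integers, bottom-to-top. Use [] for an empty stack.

Step 1 ('push 10'): [10]
Step 2 ('dup'): [10, 10]
Step 3 ('lt'): [0]
Step 4 ('dup'): [0, 0]

Answer: [0, 0]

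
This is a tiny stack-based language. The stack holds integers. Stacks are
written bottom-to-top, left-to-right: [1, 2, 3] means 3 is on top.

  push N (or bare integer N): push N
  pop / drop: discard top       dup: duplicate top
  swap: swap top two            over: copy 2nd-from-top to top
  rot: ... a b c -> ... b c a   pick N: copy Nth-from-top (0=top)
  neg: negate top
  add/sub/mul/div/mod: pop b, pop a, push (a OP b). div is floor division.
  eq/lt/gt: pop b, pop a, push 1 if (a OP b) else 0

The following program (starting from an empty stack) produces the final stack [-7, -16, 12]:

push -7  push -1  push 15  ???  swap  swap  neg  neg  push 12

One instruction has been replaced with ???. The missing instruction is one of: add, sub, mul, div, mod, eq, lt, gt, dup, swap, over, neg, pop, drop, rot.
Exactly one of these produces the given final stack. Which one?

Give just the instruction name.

Stack before ???: [-7, -1, 15]
Stack after ???:  [-7, -16]
The instruction that transforms [-7, -1, 15] -> [-7, -16] is: sub

Answer: sub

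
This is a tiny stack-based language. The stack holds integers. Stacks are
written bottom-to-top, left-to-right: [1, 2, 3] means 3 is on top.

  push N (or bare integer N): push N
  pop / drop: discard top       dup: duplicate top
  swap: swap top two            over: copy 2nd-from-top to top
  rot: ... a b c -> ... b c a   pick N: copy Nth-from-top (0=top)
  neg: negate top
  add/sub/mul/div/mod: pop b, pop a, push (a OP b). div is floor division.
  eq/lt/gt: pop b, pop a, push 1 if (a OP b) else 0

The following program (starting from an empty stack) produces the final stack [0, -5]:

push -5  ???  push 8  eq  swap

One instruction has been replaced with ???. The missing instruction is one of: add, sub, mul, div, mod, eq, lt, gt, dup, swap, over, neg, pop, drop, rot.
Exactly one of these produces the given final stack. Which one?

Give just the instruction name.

Stack before ???: [-5]
Stack after ???:  [-5, -5]
The instruction that transforms [-5] -> [-5, -5] is: dup

Answer: dup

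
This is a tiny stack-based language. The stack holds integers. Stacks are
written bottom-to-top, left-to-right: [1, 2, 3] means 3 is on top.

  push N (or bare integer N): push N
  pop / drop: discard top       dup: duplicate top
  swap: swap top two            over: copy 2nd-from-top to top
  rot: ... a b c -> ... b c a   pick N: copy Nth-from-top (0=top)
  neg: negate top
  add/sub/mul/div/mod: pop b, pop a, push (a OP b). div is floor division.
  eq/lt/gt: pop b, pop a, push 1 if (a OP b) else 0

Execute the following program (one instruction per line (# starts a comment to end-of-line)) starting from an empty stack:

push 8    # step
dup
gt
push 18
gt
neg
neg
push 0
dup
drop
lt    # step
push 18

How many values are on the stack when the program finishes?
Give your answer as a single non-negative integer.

After 'push 8': stack = [8] (depth 1)
After 'dup': stack = [8, 8] (depth 2)
After 'gt': stack = [0] (depth 1)
After 'push 18': stack = [0, 18] (depth 2)
After 'gt': stack = [0] (depth 1)
After 'neg': stack = [0] (depth 1)
After 'neg': stack = [0] (depth 1)
After 'push 0': stack = [0, 0] (depth 2)
After 'dup': stack = [0, 0, 0] (depth 3)
After 'drop': stack = [0, 0] (depth 2)
After 'lt': stack = [0] (depth 1)
After 'push 18': stack = [0, 18] (depth 2)

Answer: 2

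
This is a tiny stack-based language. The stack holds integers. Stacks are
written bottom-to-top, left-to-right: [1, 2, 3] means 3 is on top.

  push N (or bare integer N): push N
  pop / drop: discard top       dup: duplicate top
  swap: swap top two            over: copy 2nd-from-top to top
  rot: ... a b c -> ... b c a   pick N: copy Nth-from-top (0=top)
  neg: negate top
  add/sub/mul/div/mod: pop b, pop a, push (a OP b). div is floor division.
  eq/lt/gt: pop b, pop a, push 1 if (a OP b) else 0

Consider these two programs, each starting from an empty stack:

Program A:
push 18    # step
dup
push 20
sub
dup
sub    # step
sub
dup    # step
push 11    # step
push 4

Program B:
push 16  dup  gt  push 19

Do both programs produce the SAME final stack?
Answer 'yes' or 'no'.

Answer: no

Derivation:
Program A trace:
  After 'push 18': [18]
  After 'dup': [18, 18]
  After 'push 20': [18, 18, 20]
  After 'sub': [18, -2]
  After 'dup': [18, -2, -2]
  After 'sub': [18, 0]
  After 'sub': [18]
  After 'dup': [18, 18]
  After 'push 11': [18, 18, 11]
  After 'push 4': [18, 18, 11, 4]
Program A final stack: [18, 18, 11, 4]

Program B trace:
  After 'push 16': [16]
  After 'dup': [16, 16]
  After 'gt': [0]
  After 'push 19': [0, 19]
Program B final stack: [0, 19]
Same: no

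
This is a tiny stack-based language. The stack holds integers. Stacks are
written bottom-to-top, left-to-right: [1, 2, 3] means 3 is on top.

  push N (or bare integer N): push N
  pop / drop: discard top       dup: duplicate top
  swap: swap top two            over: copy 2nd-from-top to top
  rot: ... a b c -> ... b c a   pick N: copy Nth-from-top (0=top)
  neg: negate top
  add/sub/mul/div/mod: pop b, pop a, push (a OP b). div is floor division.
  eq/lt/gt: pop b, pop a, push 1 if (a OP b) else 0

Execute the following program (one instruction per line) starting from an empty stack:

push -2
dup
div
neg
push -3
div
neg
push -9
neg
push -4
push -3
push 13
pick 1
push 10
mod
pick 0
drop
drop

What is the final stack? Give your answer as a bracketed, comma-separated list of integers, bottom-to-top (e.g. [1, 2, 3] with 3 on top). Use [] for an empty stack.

Answer: [0, 9, -4, -3, 13]

Derivation:
After 'push -2': [-2]
After 'dup': [-2, -2]
After 'div': [1]
After 'neg': [-1]
After 'push -3': [-1, -3]
After 'div': [0]
After 'neg': [0]
After 'push -9': [0, -9]
After 'neg': [0, 9]
After 'push -4': [0, 9, -4]
After 'push -3': [0, 9, -4, -3]
After 'push 13': [0, 9, -4, -3, 13]
After 'pick 1': [0, 9, -4, -3, 13, -3]
After 'push 10': [0, 9, -4, -3, 13, -3, 10]
After 'mod': [0, 9, -4, -3, 13, 7]
After 'pick 0': [0, 9, -4, -3, 13, 7, 7]
After 'drop': [0, 9, -4, -3, 13, 7]
After 'drop': [0, 9, -4, -3, 13]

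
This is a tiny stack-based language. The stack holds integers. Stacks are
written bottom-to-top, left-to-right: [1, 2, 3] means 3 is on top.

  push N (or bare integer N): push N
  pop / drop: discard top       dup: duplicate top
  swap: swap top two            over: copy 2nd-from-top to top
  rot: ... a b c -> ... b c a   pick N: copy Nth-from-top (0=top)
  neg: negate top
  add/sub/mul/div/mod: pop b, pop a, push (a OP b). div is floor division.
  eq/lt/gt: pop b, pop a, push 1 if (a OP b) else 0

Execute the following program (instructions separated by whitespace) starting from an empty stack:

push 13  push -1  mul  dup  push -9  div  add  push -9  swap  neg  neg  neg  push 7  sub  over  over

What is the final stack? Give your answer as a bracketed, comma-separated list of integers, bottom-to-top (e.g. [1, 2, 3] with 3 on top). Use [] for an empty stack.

After 'push 13': [13]
After 'push -1': [13, -1]
After 'mul': [-13]
After 'dup': [-13, -13]
After 'push -9': [-13, -13, -9]
After 'div': [-13, 1]
After 'add': [-12]
After 'push -9': [-12, -9]
After 'swap': [-9, -12]
After 'neg': [-9, 12]
After 'neg': [-9, -12]
After 'neg': [-9, 12]
After 'push 7': [-9, 12, 7]
After 'sub': [-9, 5]
After 'over': [-9, 5, -9]
After 'over': [-9, 5, -9, 5]

Answer: [-9, 5, -9, 5]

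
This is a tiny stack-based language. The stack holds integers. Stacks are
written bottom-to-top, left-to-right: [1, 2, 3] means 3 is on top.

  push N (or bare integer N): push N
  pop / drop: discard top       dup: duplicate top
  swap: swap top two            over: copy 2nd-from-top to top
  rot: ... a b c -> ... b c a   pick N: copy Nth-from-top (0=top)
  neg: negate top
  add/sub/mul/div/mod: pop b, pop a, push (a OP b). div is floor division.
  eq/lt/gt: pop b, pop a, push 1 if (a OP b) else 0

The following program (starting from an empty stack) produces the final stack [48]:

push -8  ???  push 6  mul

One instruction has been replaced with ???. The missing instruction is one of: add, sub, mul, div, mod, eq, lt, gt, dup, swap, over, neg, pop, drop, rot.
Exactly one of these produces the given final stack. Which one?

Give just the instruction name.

Stack before ???: [-8]
Stack after ???:  [8]
The instruction that transforms [-8] -> [8] is: neg

Answer: neg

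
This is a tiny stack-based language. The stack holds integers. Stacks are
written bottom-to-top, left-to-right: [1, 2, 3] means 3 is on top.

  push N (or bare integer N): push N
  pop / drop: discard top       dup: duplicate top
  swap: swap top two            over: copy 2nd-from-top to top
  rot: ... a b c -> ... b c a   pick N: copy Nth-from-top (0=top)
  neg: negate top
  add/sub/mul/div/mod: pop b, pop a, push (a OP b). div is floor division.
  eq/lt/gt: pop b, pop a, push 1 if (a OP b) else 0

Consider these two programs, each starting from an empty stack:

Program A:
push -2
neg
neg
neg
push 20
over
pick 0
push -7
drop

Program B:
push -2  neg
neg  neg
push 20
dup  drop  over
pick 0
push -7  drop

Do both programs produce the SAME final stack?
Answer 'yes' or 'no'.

Program A trace:
  After 'push -2': [-2]
  After 'neg': [2]
  After 'neg': [-2]
  After 'neg': [2]
  After 'push 20': [2, 20]
  After 'over': [2, 20, 2]
  After 'pick 0': [2, 20, 2, 2]
  After 'push -7': [2, 20, 2, 2, -7]
  After 'drop': [2, 20, 2, 2]
Program A final stack: [2, 20, 2, 2]

Program B trace:
  After 'push -2': [-2]
  After 'neg': [2]
  After 'neg': [-2]
  After 'neg': [2]
  After 'push 20': [2, 20]
  After 'dup': [2, 20, 20]
  After 'drop': [2, 20]
  After 'over': [2, 20, 2]
  After 'pick 0': [2, 20, 2, 2]
  After 'push -7': [2, 20, 2, 2, -7]
  After 'drop': [2, 20, 2, 2]
Program B final stack: [2, 20, 2, 2]
Same: yes

Answer: yes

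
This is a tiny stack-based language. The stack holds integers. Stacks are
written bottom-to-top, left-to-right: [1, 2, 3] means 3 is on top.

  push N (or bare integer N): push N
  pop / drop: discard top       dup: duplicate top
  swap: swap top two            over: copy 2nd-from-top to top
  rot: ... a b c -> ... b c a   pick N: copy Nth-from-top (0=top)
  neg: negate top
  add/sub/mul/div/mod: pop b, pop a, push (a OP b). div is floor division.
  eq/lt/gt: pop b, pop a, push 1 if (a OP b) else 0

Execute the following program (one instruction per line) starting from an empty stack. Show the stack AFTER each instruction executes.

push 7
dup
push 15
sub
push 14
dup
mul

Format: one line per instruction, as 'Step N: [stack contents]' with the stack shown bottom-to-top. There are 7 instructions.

Step 1: [7]
Step 2: [7, 7]
Step 3: [7, 7, 15]
Step 4: [7, -8]
Step 5: [7, -8, 14]
Step 6: [7, -8, 14, 14]
Step 7: [7, -8, 196]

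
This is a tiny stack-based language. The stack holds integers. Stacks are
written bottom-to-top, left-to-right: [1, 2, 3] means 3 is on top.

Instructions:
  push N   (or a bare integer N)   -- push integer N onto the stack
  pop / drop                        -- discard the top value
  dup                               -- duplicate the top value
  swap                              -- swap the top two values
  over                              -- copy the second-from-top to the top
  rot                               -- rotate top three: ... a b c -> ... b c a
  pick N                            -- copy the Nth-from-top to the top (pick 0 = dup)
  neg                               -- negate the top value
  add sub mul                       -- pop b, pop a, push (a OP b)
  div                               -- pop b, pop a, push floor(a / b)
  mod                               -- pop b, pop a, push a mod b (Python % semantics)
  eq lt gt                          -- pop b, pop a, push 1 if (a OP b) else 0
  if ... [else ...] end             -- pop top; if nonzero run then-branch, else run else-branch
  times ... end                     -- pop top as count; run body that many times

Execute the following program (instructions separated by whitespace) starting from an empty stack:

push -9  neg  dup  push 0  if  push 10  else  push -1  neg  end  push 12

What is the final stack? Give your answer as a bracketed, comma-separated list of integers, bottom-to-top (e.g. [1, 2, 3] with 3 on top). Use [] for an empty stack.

Answer: [9, 9, 1, 12]

Derivation:
After 'push -9': [-9]
After 'neg': [9]
After 'dup': [9, 9]
After 'push 0': [9, 9, 0]
After 'if': [9, 9]
After 'push -1': [9, 9, -1]
After 'neg': [9, 9, 1]
After 'push 12': [9, 9, 1, 12]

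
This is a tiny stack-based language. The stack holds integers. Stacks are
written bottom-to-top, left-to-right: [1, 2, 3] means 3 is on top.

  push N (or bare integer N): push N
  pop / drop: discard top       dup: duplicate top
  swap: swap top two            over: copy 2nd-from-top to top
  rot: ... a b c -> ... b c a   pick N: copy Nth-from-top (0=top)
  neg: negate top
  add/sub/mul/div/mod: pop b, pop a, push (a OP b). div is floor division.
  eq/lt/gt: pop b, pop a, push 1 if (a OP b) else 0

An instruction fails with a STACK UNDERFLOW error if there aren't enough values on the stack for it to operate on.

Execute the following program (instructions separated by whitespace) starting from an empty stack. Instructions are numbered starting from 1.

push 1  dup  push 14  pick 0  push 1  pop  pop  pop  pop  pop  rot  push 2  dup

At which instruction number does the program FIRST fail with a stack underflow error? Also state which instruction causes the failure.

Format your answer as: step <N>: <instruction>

Step 1 ('push 1'): stack = [1], depth = 1
Step 2 ('dup'): stack = [1, 1], depth = 2
Step 3 ('push 14'): stack = [1, 1, 14], depth = 3
Step 4 ('pick 0'): stack = [1, 1, 14, 14], depth = 4
Step 5 ('push 1'): stack = [1, 1, 14, 14, 1], depth = 5
Step 6 ('pop'): stack = [1, 1, 14, 14], depth = 4
Step 7 ('pop'): stack = [1, 1, 14], depth = 3
Step 8 ('pop'): stack = [1, 1], depth = 2
Step 9 ('pop'): stack = [1], depth = 1
Step 10 ('pop'): stack = [], depth = 0
Step 11 ('rot'): needs 3 value(s) but depth is 0 — STACK UNDERFLOW

Answer: step 11: rot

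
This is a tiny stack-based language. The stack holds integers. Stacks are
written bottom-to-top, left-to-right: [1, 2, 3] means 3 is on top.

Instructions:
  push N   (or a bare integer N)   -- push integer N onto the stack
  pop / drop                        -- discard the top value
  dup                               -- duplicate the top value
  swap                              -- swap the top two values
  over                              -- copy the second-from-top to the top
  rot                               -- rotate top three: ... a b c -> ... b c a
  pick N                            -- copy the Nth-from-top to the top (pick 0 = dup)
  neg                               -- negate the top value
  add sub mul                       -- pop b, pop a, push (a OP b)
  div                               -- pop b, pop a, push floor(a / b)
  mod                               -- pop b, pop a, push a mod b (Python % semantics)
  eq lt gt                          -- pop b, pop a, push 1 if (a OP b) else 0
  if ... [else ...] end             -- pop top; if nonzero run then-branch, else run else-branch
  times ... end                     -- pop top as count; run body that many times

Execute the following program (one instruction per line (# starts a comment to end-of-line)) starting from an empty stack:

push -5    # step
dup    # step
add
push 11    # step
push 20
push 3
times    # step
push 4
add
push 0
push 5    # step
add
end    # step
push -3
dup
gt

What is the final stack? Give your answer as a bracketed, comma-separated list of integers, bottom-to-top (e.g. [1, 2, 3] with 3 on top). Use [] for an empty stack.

After 'push -5': [-5]
After 'dup': [-5, -5]
After 'add': [-10]
After 'push 11': [-10, 11]
After 'push 20': [-10, 11, 20]
After 'push 3': [-10, 11, 20, 3]
After 'times': [-10, 11, 20]
After 'push 4': [-10, 11, 20, 4]
After 'add': [-10, 11, 24]
After 'push 0': [-10, 11, 24, 0]
After 'push 5': [-10, 11, 24, 0, 5]
After 'add': [-10, 11, 24, 5]
After 'push 4': [-10, 11, 24, 5, 4]
After 'add': [-10, 11, 24, 9]
After 'push 0': [-10, 11, 24, 9, 0]
After 'push 5': [-10, 11, 24, 9, 0, 5]
After 'add': [-10, 11, 24, 9, 5]
After 'push 4': [-10, 11, 24, 9, 5, 4]
After 'add': [-10, 11, 24, 9, 9]
After 'push 0': [-10, 11, 24, 9, 9, 0]
After 'push 5': [-10, 11, 24, 9, 9, 0, 5]
After 'add': [-10, 11, 24, 9, 9, 5]
After 'push -3': [-10, 11, 24, 9, 9, 5, -3]
After 'dup': [-10, 11, 24, 9, 9, 5, -3, -3]
After 'gt': [-10, 11, 24, 9, 9, 5, 0]

Answer: [-10, 11, 24, 9, 9, 5, 0]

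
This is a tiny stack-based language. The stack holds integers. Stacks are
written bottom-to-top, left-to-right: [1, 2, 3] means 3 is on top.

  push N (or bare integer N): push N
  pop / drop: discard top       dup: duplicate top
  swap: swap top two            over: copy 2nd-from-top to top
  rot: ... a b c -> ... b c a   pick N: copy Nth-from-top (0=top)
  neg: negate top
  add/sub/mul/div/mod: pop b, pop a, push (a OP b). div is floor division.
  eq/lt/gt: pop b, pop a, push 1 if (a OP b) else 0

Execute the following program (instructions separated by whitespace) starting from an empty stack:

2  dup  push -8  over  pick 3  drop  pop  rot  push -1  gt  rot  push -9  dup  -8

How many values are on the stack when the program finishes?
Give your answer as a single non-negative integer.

After 'push 2': stack = [2] (depth 1)
After 'dup': stack = [2, 2] (depth 2)
After 'push -8': stack = [2, 2, -8] (depth 3)
After 'over': stack = [2, 2, -8, 2] (depth 4)
After 'pick 3': stack = [2, 2, -8, 2, 2] (depth 5)
After 'drop': stack = [2, 2, -8, 2] (depth 4)
After 'pop': stack = [2, 2, -8] (depth 3)
After 'rot': stack = [2, -8, 2] (depth 3)
After 'push -1': stack = [2, -8, 2, -1] (depth 4)
After 'gt': stack = [2, -8, 1] (depth 3)
After 'rot': stack = [-8, 1, 2] (depth 3)
After 'push -9': stack = [-8, 1, 2, -9] (depth 4)
After 'dup': stack = [-8, 1, 2, -9, -9] (depth 5)
After 'push -8': stack = [-8, 1, 2, -9, -9, -8] (depth 6)

Answer: 6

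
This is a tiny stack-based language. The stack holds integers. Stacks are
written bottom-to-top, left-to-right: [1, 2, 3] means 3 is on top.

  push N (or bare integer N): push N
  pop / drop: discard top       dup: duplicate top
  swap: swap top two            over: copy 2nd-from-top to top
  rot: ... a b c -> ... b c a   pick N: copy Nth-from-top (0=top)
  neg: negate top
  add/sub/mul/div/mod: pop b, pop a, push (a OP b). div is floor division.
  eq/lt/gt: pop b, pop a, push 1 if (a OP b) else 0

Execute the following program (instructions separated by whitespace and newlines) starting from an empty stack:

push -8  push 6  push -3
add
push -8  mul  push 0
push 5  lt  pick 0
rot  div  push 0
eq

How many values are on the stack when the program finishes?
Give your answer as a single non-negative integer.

Answer: 3

Derivation:
After 'push -8': stack = [-8] (depth 1)
After 'push 6': stack = [-8, 6] (depth 2)
After 'push -3': stack = [-8, 6, -3] (depth 3)
After 'add': stack = [-8, 3] (depth 2)
After 'push -8': stack = [-8, 3, -8] (depth 3)
After 'mul': stack = [-8, -24] (depth 2)
After 'push 0': stack = [-8, -24, 0] (depth 3)
After 'push 5': stack = [-8, -24, 0, 5] (depth 4)
After 'lt': stack = [-8, -24, 1] (depth 3)
After 'pick 0': stack = [-8, -24, 1, 1] (depth 4)
After 'rot': stack = [-8, 1, 1, -24] (depth 4)
After 'div': stack = [-8, 1, -1] (depth 3)
After 'push 0': stack = [-8, 1, -1, 0] (depth 4)
After 'eq': stack = [-8, 1, 0] (depth 3)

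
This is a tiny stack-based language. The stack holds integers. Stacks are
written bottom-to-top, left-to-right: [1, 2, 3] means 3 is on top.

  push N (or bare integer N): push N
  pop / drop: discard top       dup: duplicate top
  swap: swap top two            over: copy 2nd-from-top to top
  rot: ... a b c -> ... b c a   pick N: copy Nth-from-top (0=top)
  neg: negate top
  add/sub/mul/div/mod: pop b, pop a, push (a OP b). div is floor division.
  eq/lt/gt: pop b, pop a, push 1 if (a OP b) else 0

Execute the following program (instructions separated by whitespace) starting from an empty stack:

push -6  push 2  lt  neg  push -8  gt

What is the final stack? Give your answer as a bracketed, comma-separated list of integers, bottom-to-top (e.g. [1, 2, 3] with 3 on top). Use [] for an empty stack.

After 'push -6': [-6]
After 'push 2': [-6, 2]
After 'lt': [1]
After 'neg': [-1]
After 'push -8': [-1, -8]
After 'gt': [1]

Answer: [1]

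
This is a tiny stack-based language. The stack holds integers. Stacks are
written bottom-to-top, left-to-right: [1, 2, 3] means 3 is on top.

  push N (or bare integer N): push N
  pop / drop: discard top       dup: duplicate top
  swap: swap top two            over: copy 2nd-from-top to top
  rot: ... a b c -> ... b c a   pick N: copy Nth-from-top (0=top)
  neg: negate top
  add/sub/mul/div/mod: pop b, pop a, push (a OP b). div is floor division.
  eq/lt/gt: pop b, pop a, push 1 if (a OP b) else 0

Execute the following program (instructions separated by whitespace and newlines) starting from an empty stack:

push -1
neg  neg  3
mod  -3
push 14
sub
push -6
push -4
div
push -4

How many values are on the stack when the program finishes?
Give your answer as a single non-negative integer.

After 'push -1': stack = [-1] (depth 1)
After 'neg': stack = [1] (depth 1)
After 'neg': stack = [-1] (depth 1)
After 'push 3': stack = [-1, 3] (depth 2)
After 'mod': stack = [2] (depth 1)
After 'push -3': stack = [2, -3] (depth 2)
After 'push 14': stack = [2, -3, 14] (depth 3)
After 'sub': stack = [2, -17] (depth 2)
After 'push -6': stack = [2, -17, -6] (depth 3)
After 'push -4': stack = [2, -17, -6, -4] (depth 4)
After 'div': stack = [2, -17, 1] (depth 3)
After 'push -4': stack = [2, -17, 1, -4] (depth 4)

Answer: 4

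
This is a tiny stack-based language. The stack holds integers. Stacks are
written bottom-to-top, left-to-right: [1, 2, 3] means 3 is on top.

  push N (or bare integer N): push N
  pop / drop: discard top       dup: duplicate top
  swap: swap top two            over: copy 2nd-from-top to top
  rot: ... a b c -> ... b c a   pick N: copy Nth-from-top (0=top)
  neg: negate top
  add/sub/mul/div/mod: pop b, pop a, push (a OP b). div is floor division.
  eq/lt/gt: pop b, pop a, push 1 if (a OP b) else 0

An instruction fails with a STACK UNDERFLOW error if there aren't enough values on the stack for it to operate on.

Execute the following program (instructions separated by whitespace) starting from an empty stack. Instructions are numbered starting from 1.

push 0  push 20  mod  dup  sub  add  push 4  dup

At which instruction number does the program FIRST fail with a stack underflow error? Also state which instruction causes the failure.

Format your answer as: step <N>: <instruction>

Step 1 ('push 0'): stack = [0], depth = 1
Step 2 ('push 20'): stack = [0, 20], depth = 2
Step 3 ('mod'): stack = [0], depth = 1
Step 4 ('dup'): stack = [0, 0], depth = 2
Step 5 ('sub'): stack = [0], depth = 1
Step 6 ('add'): needs 2 value(s) but depth is 1 — STACK UNDERFLOW

Answer: step 6: add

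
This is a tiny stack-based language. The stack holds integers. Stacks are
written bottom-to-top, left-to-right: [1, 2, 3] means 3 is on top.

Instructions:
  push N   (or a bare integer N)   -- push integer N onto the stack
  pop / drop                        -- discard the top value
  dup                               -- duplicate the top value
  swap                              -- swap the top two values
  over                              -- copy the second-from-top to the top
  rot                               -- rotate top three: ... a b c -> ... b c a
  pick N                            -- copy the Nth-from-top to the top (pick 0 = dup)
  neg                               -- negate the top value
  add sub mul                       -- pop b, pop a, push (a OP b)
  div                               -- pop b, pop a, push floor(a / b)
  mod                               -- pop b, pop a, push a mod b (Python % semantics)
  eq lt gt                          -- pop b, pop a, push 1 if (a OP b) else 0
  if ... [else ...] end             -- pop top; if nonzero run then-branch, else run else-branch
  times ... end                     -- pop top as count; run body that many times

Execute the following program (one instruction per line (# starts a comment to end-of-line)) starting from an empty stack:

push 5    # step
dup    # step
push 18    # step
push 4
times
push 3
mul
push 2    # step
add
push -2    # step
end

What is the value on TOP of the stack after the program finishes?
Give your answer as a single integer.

Answer: -2

Derivation:
After 'push 5': [5]
After 'dup': [5, 5]
After 'push 18': [5, 5, 18]
After 'push 4': [5, 5, 18, 4]
After 'times': [5, 5, 18]
After 'push 3': [5, 5, 18, 3]
After 'mul': [5, 5, 54]
After 'push 2': [5, 5, 54, 2]
After 'add': [5, 5, 56]
After 'push -2': [5, 5, 56, -2]
  ...
After 'push 3': [5, 5, 56, -4, -2, 3]
After 'mul': [5, 5, 56, -4, -6]
After 'push 2': [5, 5, 56, -4, -6, 2]
After 'add': [5, 5, 56, -4, -4]
After 'push -2': [5, 5, 56, -4, -4, -2]
After 'push 3': [5, 5, 56, -4, -4, -2, 3]
After 'mul': [5, 5, 56, -4, -4, -6]
After 'push 2': [5, 5, 56, -4, -4, -6, 2]
After 'add': [5, 5, 56, -4, -4, -4]
After 'push -2': [5, 5, 56, -4, -4, -4, -2]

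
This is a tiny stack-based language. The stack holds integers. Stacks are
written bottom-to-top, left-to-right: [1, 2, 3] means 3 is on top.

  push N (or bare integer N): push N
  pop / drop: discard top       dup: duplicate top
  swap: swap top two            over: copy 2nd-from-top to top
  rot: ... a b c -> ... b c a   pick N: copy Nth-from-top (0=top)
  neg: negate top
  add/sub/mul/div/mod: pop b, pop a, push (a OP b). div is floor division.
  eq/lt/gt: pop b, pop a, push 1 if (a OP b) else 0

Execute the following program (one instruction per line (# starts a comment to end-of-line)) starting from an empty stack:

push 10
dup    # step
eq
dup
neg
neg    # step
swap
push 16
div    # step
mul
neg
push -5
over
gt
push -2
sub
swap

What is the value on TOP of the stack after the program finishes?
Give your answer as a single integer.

Answer: 0

Derivation:
After 'push 10': [10]
After 'dup': [10, 10]
After 'eq': [1]
After 'dup': [1, 1]
After 'neg': [1, -1]
After 'neg': [1, 1]
After 'swap': [1, 1]
After 'push 16': [1, 1, 16]
After 'div': [1, 0]
After 'mul': [0]
After 'neg': [0]
After 'push -5': [0, -5]
After 'over': [0, -5, 0]
After 'gt': [0, 0]
After 'push -2': [0, 0, -2]
After 'sub': [0, 2]
After 'swap': [2, 0]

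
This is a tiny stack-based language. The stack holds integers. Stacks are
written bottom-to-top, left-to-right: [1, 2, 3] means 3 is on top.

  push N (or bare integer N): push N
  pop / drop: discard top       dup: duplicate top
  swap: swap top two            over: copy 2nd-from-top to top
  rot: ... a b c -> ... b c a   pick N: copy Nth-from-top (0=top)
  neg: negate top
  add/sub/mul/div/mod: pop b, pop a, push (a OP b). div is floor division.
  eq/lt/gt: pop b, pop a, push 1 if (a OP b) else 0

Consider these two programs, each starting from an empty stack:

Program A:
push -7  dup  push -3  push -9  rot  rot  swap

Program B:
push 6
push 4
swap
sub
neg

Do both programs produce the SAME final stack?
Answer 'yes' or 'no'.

Program A trace:
  After 'push -7': [-7]
  After 'dup': [-7, -7]
  After 'push -3': [-7, -7, -3]
  After 'push -9': [-7, -7, -3, -9]
  After 'rot': [-7, -3, -9, -7]
  After 'rot': [-7, -9, -7, -3]
  After 'swap': [-7, -9, -3, -7]
Program A final stack: [-7, -9, -3, -7]

Program B trace:
  After 'push 6': [6]
  After 'push 4': [6, 4]
  After 'swap': [4, 6]
  After 'sub': [-2]
  After 'neg': [2]
Program B final stack: [2]
Same: no

Answer: no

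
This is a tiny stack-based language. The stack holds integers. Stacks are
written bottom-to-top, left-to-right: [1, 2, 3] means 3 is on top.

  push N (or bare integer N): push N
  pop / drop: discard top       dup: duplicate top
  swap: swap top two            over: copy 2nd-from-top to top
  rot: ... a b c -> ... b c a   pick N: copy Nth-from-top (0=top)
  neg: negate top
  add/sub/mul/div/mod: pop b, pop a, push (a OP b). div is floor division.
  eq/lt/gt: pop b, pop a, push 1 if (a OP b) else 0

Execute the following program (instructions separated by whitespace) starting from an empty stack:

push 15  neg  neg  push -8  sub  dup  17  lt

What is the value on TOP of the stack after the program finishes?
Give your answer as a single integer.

After 'push 15': [15]
After 'neg': [-15]
After 'neg': [15]
After 'push -8': [15, -8]
After 'sub': [23]
After 'dup': [23, 23]
After 'push 17': [23, 23, 17]
After 'lt': [23, 0]

Answer: 0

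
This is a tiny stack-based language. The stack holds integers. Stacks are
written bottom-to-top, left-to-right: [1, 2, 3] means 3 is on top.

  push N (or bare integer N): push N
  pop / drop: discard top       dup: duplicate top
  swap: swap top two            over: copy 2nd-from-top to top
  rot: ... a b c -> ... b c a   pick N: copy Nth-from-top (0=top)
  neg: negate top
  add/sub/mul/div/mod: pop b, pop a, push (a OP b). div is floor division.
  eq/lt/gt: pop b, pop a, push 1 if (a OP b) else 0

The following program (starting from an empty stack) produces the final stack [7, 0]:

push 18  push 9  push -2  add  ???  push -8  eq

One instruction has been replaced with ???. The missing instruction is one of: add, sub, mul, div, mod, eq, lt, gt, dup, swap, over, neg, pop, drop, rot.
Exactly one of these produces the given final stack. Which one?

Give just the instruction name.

Stack before ???: [18, 7]
Stack after ???:  [7, 18]
The instruction that transforms [18, 7] -> [7, 18] is: swap

Answer: swap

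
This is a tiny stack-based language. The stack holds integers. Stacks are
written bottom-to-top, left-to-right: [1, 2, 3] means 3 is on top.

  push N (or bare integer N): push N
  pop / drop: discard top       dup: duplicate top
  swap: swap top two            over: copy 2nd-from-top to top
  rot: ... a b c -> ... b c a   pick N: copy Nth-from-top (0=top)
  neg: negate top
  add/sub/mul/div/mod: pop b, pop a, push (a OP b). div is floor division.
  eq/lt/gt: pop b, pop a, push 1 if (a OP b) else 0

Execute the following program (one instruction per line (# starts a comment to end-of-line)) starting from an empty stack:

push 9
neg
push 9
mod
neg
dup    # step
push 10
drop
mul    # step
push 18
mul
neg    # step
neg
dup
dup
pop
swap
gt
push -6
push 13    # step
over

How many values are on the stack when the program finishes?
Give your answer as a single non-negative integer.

After 'push 9': stack = [9] (depth 1)
After 'neg': stack = [-9] (depth 1)
After 'push 9': stack = [-9, 9] (depth 2)
After 'mod': stack = [0] (depth 1)
After 'neg': stack = [0] (depth 1)
After 'dup': stack = [0, 0] (depth 2)
After 'push 10': stack = [0, 0, 10] (depth 3)
After 'drop': stack = [0, 0] (depth 2)
After 'mul': stack = [0] (depth 1)
After 'push 18': stack = [0, 18] (depth 2)
  ...
After 'neg': stack = [0] (depth 1)
After 'neg': stack = [0] (depth 1)
After 'dup': stack = [0, 0] (depth 2)
After 'dup': stack = [0, 0, 0] (depth 3)
After 'pop': stack = [0, 0] (depth 2)
After 'swap': stack = [0, 0] (depth 2)
After 'gt': stack = [0] (depth 1)
After 'push -6': stack = [0, -6] (depth 2)
After 'push 13': stack = [0, -6, 13] (depth 3)
After 'over': stack = [0, -6, 13, -6] (depth 4)

Answer: 4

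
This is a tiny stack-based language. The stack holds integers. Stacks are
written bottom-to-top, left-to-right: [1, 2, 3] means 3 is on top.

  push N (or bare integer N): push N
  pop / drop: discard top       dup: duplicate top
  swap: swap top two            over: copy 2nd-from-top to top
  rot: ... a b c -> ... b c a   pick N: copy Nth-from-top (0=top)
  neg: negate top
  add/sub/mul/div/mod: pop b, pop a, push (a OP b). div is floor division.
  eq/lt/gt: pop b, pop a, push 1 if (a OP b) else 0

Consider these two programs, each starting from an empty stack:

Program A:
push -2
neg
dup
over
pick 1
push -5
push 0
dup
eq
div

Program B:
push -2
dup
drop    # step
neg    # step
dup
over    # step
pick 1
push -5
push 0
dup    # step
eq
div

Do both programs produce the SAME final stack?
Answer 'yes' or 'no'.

Program A trace:
  After 'push -2': [-2]
  After 'neg': [2]
  After 'dup': [2, 2]
  After 'over': [2, 2, 2]
  After 'pick 1': [2, 2, 2, 2]
  After 'push -5': [2, 2, 2, 2, -5]
  After 'push 0': [2, 2, 2, 2, -5, 0]
  After 'dup': [2, 2, 2, 2, -5, 0, 0]
  After 'eq': [2, 2, 2, 2, -5, 1]
  After 'div': [2, 2, 2, 2, -5]
Program A final stack: [2, 2, 2, 2, -5]

Program B trace:
  After 'push -2': [-2]
  After 'dup': [-2, -2]
  After 'drop': [-2]
  After 'neg': [2]
  After 'dup': [2, 2]
  After 'over': [2, 2, 2]
  After 'pick 1': [2, 2, 2, 2]
  After 'push -5': [2, 2, 2, 2, -5]
  After 'push 0': [2, 2, 2, 2, -5, 0]
  After 'dup': [2, 2, 2, 2, -5, 0, 0]
  After 'eq': [2, 2, 2, 2, -5, 1]
  After 'div': [2, 2, 2, 2, -5]
Program B final stack: [2, 2, 2, 2, -5]
Same: yes

Answer: yes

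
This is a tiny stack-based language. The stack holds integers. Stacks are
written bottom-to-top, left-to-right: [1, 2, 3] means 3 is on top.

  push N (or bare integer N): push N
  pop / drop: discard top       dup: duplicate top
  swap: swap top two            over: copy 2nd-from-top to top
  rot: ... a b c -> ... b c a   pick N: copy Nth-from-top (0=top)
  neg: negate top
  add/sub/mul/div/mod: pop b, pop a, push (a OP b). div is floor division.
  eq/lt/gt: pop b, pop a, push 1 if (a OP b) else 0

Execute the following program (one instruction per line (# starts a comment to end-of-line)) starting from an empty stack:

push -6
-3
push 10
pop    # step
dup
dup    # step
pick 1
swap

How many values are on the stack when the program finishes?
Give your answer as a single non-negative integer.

After 'push -6': stack = [-6] (depth 1)
After 'push -3': stack = [-6, -3] (depth 2)
After 'push 10': stack = [-6, -3, 10] (depth 3)
After 'pop': stack = [-6, -3] (depth 2)
After 'dup': stack = [-6, -3, -3] (depth 3)
After 'dup': stack = [-6, -3, -3, -3] (depth 4)
After 'pick 1': stack = [-6, -3, -3, -3, -3] (depth 5)
After 'swap': stack = [-6, -3, -3, -3, -3] (depth 5)

Answer: 5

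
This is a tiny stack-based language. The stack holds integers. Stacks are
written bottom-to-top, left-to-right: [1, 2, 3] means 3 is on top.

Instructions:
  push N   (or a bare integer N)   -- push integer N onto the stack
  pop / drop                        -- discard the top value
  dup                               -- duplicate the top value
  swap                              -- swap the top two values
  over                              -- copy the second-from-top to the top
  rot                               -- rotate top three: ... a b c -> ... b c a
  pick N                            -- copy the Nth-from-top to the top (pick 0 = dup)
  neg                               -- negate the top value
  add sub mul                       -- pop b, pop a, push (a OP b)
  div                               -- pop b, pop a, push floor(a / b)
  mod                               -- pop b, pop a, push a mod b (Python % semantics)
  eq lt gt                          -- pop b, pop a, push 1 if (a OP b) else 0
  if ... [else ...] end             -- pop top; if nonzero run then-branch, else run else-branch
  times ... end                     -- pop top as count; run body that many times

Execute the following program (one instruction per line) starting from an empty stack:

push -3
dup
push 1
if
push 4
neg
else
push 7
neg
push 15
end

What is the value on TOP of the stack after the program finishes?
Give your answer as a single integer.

After 'push -3': [-3]
After 'dup': [-3, -3]
After 'push 1': [-3, -3, 1]
After 'if': [-3, -3]
After 'push 4': [-3, -3, 4]
After 'neg': [-3, -3, -4]

Answer: -4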